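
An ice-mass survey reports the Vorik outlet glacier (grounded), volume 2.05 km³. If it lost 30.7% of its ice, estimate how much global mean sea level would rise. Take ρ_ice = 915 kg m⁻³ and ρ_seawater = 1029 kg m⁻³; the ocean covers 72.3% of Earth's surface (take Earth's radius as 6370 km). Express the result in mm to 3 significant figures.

≈ 1.52×10^-3 mm

Vorik: 0.307 × 2.05 km³ × (915/1029) = 0.5596 km³ of water.
Spread over 3.69×10^14 m² of ocean, Δh = 5.596×10^8 / 3.69×10^14 = 1.52×10^-6 m = 1.52×10^-3 mm.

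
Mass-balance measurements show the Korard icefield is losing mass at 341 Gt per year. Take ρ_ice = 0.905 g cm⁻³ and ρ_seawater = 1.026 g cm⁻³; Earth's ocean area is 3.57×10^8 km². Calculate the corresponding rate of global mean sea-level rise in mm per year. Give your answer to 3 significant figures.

≈ 0.931 mm/yr

ρ_w = 1.026 g cm⁻³ = 1026 kg m⁻³. Annual water volume added = 341 Gt / ρ_w = 3.410×10^14 kg / 1026 kg m⁻³ = 3.324×10^11 m³.
Δh per year = 3.324×10^11 / 3.57×10^14 = 9.31×10^-4 m = 0.931 mm.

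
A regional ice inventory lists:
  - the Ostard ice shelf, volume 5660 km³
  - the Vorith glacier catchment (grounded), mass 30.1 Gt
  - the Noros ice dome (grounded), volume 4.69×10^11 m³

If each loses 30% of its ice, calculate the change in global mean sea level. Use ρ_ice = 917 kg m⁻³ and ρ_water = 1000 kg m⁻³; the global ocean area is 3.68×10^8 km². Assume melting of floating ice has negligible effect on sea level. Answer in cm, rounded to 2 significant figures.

≈ 0.038 cm

The Ostard ice shelf is floating and already displaces its own weight of water, so its melt adds essentially nothing to sea level.
Vorith: 0.3 × 30.1 Gt = 9.030×10^12 kg; dividing by ρ_w = 1000 kg m⁻³ gives 9.030×10^9 m³ of water.
Noros: 0.3 × 4.69×10^11 m³ × (917/1000) = 1.290×10^11 m³ of water.
Total added water ≈ 1.381×10^11 m³ over 3.68×10^14 m² → Δh = 3.75×10^-4 m = 0.038 cm.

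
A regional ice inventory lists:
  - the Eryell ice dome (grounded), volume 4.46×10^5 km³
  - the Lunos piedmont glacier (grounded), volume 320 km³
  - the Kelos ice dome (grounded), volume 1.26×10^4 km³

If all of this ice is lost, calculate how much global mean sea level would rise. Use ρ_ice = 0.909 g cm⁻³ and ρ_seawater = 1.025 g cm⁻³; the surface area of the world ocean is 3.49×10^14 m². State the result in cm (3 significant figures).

Eryell: 4.46×10^5 km³ × (909/1025) = 3.955×10^5 km³ of water.
Lunos: 320 km³ × (909/1025) = 283.8 km³ of water.
Kelos: 1.26×10^4 km³ × (909/1025) = 1.117×10^4 km³ of water.
Total added water ≈ 4.070×10^14 m³ over 3.49×10^14 m² → Δh = 1.17 m = 117 cm.

≈ 117 cm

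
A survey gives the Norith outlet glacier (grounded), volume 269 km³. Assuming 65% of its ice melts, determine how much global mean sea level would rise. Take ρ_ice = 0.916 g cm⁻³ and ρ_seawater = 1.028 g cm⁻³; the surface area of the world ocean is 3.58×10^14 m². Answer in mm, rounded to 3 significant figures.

≈ 0.435 mm

Norith: 0.65 × 269 km³ × (916/1028) = 155.8 km³ of water.
Spread over 3.58×10^14 m² of ocean, Δh = 1.558×10^11 / 3.58×10^14 = 4.35×10^-4 m = 0.435 mm.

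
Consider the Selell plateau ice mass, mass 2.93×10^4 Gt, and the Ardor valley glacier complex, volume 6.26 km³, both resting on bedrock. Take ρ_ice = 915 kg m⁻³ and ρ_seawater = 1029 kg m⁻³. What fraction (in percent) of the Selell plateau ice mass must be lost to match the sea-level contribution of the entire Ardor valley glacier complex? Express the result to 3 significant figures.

≈ 0.0195 %

Equal sea-level rise means equal mass of meltwater, i.e. equal mass of ice lost.
Ice mass of Ardor: 5.728×10^12 kg; ice mass of Selell: 2.930×10^16 kg.
Fraction required = 5.728×10^12 / 2.930×10^16 = 1.95×10^-4 → 0.0195 %.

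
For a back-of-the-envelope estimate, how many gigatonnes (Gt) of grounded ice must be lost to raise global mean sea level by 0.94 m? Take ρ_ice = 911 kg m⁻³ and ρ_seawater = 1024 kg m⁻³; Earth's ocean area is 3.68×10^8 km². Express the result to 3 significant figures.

Required water volume = Δh × A = 0.94 m × 3.68×10^14 m² = 3.459×10^14 m³.
ρ_w = 1024 kg m⁻³, so the mass of water = 3.459×10^14 m³ × 1024 kg m⁻³ = 3.542×10^17 kg = 3.54×10^5 Gt (and the same mass of ice, by conservation).

≈ 3.54×10^5 Gt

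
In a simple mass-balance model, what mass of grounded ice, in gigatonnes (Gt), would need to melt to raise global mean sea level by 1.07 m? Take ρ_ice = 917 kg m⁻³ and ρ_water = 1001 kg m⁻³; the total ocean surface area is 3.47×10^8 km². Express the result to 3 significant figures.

≈ 3.72×10^5 Gt

Required water volume = Δh × A = 1.07 m × 3.47×10^14 m² = 3.713×10^14 m³.
ρ_w = 1001 kg m⁻³, so the mass of water = 3.713×10^14 m³ × 1001 kg m⁻³ = 3.717×10^17 kg = 3.72×10^5 Gt (and the same mass of ice, by conservation).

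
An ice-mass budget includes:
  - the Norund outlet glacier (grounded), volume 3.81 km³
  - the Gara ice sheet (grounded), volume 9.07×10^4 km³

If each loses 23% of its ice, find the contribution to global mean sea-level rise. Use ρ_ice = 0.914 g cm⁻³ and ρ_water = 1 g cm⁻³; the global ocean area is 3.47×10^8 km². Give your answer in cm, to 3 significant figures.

≈ 5.50 cm

Norund: 0.23 × 3.81 km³ × (914/1000) = 0.8009 km³ of water.
Gara: 0.23 × 9.07×10^4 km³ × (914/1000) = 1.907×10^4 km³ of water.
Total added water ≈ 1.907×10^13 m³ over 3.47×10^14 m² → Δh = 0.0550 m = 5.50 cm.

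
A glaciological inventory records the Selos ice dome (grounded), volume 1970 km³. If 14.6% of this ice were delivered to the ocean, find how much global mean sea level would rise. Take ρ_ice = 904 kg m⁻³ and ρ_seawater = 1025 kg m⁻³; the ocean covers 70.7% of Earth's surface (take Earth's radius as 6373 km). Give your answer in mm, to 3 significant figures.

Selos: 0.146 × 1970 km³ × (904/1025) = 253.7 km³ of water.
Spread over 3.61×10^14 m² of ocean, Δh = 2.537×10^11 / 3.61×10^14 = 7.03×10^-4 m = 0.703 mm.

≈ 0.703 mm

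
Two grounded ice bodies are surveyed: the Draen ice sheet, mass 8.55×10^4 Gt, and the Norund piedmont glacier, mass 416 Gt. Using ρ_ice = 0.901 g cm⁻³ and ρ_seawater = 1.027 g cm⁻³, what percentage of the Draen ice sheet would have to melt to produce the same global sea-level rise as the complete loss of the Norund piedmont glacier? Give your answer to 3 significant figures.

≈ 0.487 %

Equal sea-level rise means equal mass of meltwater, i.e. equal mass of ice lost.
Ice mass of Norund: 4.160×10^14 kg; ice mass of Draen: 8.550×10^16 kg.
Fraction required = 4.160×10^14 / 8.550×10^16 = 4.87×10^-3 → 0.487 %.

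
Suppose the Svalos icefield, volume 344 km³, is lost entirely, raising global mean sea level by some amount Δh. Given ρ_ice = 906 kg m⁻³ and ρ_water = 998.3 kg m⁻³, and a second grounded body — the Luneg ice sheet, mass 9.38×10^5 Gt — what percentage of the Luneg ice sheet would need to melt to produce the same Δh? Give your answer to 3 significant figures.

Equal sea-level rise means equal mass of meltwater, i.e. equal mass of ice lost.
Ice mass of Svalos: 3.117×10^14 kg; ice mass of Luneg: 9.380×10^17 kg.
Fraction required = 3.117×10^14 / 9.380×10^17 = 3.32×10^-4 → 0.0332 %.

≈ 0.0332 %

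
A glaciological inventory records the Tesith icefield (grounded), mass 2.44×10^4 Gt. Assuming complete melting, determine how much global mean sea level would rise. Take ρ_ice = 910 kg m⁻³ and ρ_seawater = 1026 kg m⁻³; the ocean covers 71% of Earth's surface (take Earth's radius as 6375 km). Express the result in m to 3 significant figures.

Tesith: 2.44×10^4 Gt = 2.440×10^16 kg; dividing by ρ_w = 1026 kg m⁻³ gives 2.378×10^13 m³ of water.
Spread over 3.63×10^14 m² of ocean, Δh = 2.378×10^13 / 3.63×10^14 = 0.0656 m.

≈ 0.0656 m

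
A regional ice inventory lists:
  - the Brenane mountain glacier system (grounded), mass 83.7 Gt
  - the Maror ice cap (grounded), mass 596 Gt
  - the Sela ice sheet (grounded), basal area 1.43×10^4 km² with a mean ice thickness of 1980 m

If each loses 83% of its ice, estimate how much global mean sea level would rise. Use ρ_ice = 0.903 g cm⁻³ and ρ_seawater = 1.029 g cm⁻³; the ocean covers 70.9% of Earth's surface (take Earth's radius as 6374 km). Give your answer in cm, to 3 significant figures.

≈ 5.85 cm

Brenane: 0.83 × 83.7 Gt = 6.947×10^13 kg; dividing by ρ_w = 1.029 g cm⁻³ = 1029 kg m⁻³ gives 6.751×10^10 m³ of water.
Maror: 0.83 × 596 Gt = 4.947×10^14 kg; dividing by ρ_w = 1029 kg m⁻³ gives 4.807×10^11 m³ of water.
Sela: ice volume = 1.43×10^4 km² × 1980 m = 2.831×10^4 km³; 0.83 × 2.831×10^4 × (903/1029) = 2.062×10^4 km³ of water.
Total added water ≈ 2.117×10^13 m³ over 3.62×10^14 m² → Δh = 0.0585 m = 5.85 cm.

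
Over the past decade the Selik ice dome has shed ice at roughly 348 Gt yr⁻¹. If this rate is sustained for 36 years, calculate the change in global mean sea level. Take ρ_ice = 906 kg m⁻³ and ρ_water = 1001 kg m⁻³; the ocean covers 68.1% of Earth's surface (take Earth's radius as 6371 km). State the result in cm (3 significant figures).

≈ 3.60 cm

Total mass lost = 348 Gt/yr × 36 yr = 1.253×10^4 Gt = 1.253×10^16 kg.
ρ_w = 1001 kg m⁻³, so water volume = 1.253×10^16 / 1001 = 1.252×10^13 m³.
Δh = 1.252×10^13 / 3.47×10^14 = 0.0360 m = 3.60 cm.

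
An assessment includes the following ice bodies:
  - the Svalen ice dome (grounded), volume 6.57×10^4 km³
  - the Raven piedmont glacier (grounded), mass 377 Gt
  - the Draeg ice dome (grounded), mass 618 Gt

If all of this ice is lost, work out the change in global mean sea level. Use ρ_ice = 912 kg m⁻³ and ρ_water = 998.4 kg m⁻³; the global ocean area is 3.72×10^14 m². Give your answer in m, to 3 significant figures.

≈ 0.164 m

Svalen: 6.57×10^4 km³ × (912/998.4) = 6.001×10^4 km³ of water.
Raven: 377 Gt = 3.770×10^14 kg; dividing by ρ_w = 998.4 kg m⁻³ gives 3.776×10^11 m³ of water.
Draeg: 618 Gt = 6.180×10^14 kg; dividing by ρ_w = 998.4 kg m⁻³ gives 6.190×10^11 m³ of water.
Total added water ≈ 6.101×10^13 m³ over 3.72×10^14 m² → Δh = 0.164 m.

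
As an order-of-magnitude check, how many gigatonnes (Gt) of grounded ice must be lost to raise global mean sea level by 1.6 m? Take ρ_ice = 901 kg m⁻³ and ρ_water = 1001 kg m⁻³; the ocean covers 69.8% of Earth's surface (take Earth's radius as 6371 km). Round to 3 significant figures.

≈ 5.70×10^5 Gt

Required water volume = Δh × A = 1.6 m × 3.56×10^14 m² = 5.696×10^14 m³.
ρ_w = 1001 kg m⁻³, so the mass of water = 5.696×10^14 m³ × 1001 kg m⁻³ = 5.702×10^17 kg = 5.70×10^5 Gt (and the same mass of ice, by conservation).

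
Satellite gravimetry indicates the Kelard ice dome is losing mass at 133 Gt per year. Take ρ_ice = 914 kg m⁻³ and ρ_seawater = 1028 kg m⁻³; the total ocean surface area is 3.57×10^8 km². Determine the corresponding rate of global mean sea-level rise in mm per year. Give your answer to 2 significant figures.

ρ_w = 1028 kg m⁻³. Annual water volume added = 133 Gt / ρ_w = 1.330×10^14 kg / 1028 kg m⁻³ = 1.294×10^11 m³.
Δh per year = 1.294×10^11 / 3.57×10^14 = 3.62×10^-4 m = 0.36 mm.

≈ 0.36 mm/yr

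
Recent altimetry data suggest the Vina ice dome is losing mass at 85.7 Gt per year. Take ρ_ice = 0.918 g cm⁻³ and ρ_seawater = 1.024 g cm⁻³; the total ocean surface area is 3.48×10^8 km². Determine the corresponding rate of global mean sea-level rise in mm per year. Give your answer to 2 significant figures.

ρ_w = 1.024 g cm⁻³ = 1024 kg m⁻³. Annual water volume added = 85.7 Gt / ρ_w = 8.570×10^13 kg / 1024 kg m⁻³ = 8.369×10^10 m³.
Δh per year = 8.369×10^10 / 3.48×10^14 = 2.40×10^-4 m = 0.24 mm.

≈ 0.24 mm/yr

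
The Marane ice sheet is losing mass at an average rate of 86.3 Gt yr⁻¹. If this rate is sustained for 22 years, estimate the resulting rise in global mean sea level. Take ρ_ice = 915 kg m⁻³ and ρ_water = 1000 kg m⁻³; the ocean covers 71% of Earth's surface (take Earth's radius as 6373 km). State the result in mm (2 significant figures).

≈ 5.2 mm

Total mass lost = 86.3 Gt/yr × 22 yr = 1899 Gt = 1.899×10^15 kg.
ρ_w = 1000 kg m⁻³, so water volume = 1.899×10^15 / 1000 = 1.899×10^12 m³.
Δh = 1.899×10^12 / 3.62×10^14 = 5.24×10^-3 m = 5.2 mm.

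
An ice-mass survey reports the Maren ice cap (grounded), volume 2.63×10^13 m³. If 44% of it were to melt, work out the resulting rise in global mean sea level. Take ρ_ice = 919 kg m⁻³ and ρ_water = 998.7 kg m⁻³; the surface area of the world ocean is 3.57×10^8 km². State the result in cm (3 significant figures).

Maren: 0.44 × 2.63×10^13 m³ × (919/998.7) = 1.065×10^13 m³ of water.
Spread over 3.57×10^14 m² of ocean, Δh = 1.065×10^13 / 3.57×10^14 = 0.0298 m = 2.98 cm.

≈ 2.98 cm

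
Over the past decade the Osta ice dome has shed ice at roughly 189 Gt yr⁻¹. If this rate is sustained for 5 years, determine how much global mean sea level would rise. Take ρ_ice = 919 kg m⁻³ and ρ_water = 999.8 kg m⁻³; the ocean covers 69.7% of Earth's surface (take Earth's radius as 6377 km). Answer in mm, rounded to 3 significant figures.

Total mass lost = 189 Gt/yr × 5 yr = 945.0 Gt = 9.450×10^14 kg.
ρ_w = 999.8 kg m⁻³, so water volume = 9.450×10^14 / 999.8 = 9.452×10^11 m³.
Δh = 9.452×10^11 / 3.56×10^14 = 2.65×10^-3 m = 2.65 mm.

≈ 2.65 mm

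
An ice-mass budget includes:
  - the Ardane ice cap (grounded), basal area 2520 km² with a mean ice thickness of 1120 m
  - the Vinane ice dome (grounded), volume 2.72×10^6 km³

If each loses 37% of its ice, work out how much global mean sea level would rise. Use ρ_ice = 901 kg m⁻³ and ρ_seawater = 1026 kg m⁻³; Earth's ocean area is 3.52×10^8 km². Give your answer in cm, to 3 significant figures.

≈ 251 cm

Ardane: ice volume = 2520 km² × 1120 m = 2822 km³; 0.37 × 2822 × (901/1026) = 917.1 km³ of water.
Vinane: 0.37 × 2.72×10^6 km³ × (901/1026) = 8.838×10^5 km³ of water.
Total added water ≈ 8.847×10^14 m³ over 3.52×10^14 m² → Δh = 2.51 m = 251 cm.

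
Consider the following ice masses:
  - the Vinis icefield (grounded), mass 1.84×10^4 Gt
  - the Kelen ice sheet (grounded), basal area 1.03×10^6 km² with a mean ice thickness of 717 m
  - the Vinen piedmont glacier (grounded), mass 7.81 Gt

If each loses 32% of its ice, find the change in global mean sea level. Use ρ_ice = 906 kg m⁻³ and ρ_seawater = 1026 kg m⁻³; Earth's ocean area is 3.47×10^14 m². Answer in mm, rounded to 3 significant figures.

≈ 618 mm

Vinis: 0.32 × 1.84×10^4 Gt = 5.888×10^15 kg; dividing by ρ_w = 1026 kg m⁻³ gives 5.739×10^12 m³ of water.
Kelen: ice volume = 1.03×10^6 km² × 717 m = 7.385×10^5 km³; 0.32 × 7.385×10^5 × (906/1026) = 2.087×10^5 km³ of water.
Vinen: 0.32 × 7.81 Gt = 2.499×10^12 kg; dividing by ρ_w = 1026 kg m⁻³ gives 2.436×10^9 m³ of water.
Total added water ≈ 2.144×10^14 m³ over 3.47×10^14 m² → Δh = 0.618 m = 618 mm.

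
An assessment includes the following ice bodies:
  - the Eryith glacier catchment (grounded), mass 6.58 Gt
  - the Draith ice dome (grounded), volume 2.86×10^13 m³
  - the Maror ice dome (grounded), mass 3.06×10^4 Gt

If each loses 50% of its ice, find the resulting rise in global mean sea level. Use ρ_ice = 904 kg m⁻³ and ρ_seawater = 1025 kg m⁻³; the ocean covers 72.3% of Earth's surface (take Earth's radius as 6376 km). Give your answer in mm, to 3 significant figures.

Eryith: 0.5 × 6.58 Gt = 3.290×10^12 kg; dividing by ρ_w = 1025 kg m⁻³ gives 3.210×10^9 m³ of water.
Draith: 0.5 × 2.86×10^13 m³ × (904/1025) = 1.261×10^13 m³ of water.
Maror: 0.5 × 3.06×10^4 Gt = 1.530×10^16 kg; dividing by ρ_w = 1025 kg m⁻³ gives 1.493×10^13 m³ of water.
Total added water ≈ 2.754×10^13 m³ over 3.69×10^14 m² → Δh = 0.0746 m = 74.6 mm.

≈ 74.6 mm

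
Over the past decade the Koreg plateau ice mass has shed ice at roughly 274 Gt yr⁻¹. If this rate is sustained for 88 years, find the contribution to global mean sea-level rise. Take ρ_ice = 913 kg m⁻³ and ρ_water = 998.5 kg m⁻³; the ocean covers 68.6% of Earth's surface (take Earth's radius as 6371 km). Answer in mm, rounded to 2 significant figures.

Total mass lost = 274 Gt/yr × 88 yr = 2.411×10^4 Gt = 2.411×10^16 kg.
ρ_w = 998.5 kg m⁻³, so water volume = 2.411×10^16 / 998.5 = 2.415×10^13 m³.
Δh = 2.415×10^13 / 3.50×10^14 = 0.0690 m = 69 mm.

≈ 69 mm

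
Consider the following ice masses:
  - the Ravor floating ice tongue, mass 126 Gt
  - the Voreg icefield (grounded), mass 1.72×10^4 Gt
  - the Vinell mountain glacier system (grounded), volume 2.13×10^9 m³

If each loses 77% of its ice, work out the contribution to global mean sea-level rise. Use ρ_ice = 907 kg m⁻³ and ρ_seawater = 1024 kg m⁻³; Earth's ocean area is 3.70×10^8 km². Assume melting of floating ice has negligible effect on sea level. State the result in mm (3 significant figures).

≈ 35.0 mm

The Ravor floating ice tongue is floating and already displaces its own weight of water, so its melt adds essentially nothing to sea level.
Voreg: 0.77 × 1.72×10^4 Gt = 1.324×10^16 kg; dividing by ρ_w = 1024 kg m⁻³ gives 1.293×10^13 m³ of water.
Vinell: 0.77 × 2.13×10^9 m³ × (907/1024) = 1.453×10^9 m³ of water.
Total added water ≈ 1.294×10^13 m³ over 3.70×10^14 m² → Δh = 0.0350 m = 35.0 mm.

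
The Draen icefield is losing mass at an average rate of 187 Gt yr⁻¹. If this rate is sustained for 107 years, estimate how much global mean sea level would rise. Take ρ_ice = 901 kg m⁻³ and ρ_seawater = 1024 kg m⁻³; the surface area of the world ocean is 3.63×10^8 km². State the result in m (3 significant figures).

Total mass lost = 187 Gt/yr × 107 yr = 2.001×10^4 Gt = 2.001×10^16 kg.
ρ_w = 1024 kg m⁻³, so water volume = 2.001×10^16 / 1024 = 1.954×10^13 m³.
Δh = 1.954×10^13 / 3.63×10^14 = 0.0538 m.

≈ 0.0538 m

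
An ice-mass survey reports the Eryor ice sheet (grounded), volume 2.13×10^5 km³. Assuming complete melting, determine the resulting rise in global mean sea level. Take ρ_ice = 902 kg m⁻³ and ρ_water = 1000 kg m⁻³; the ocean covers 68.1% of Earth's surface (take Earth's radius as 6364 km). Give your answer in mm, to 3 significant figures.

Eryor: 2.13×10^5 km³ × (902/1000) = 1.921×10^5 km³ of water.
Spread over 3.47×10^14 m² of ocean, Δh = 1.921×10^14 / 3.47×10^14 = 0.554 m = 554 mm.

≈ 554 mm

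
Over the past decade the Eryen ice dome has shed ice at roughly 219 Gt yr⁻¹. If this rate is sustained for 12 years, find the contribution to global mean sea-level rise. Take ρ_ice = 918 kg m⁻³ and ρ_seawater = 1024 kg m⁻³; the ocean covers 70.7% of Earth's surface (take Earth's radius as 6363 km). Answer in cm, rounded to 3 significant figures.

≈ 0.713 cm

Total mass lost = 219 Gt/yr × 12 yr = 2628 Gt = 2.628×10^15 kg.
ρ_w = 1024 kg m⁻³, so water volume = 2.628×10^15 / 1024 = 2.566×10^12 m³.
Δh = 2.566×10^12 / 3.60×10^14 = 7.13×10^-3 m = 0.713 cm.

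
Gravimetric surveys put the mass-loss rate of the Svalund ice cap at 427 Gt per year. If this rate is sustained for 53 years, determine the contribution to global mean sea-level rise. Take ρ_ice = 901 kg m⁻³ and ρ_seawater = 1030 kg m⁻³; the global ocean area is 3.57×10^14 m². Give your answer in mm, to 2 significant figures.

Total mass lost = 427 Gt/yr × 53 yr = 2.263×10^4 Gt = 2.263×10^16 kg.
ρ_w = 1030 kg m⁻³, so water volume = 2.263×10^16 / 1030 = 2.197×10^13 m³.
Δh = 2.197×10^13 / 3.57×10^14 = 0.0615 m = 62 mm.

≈ 62 mm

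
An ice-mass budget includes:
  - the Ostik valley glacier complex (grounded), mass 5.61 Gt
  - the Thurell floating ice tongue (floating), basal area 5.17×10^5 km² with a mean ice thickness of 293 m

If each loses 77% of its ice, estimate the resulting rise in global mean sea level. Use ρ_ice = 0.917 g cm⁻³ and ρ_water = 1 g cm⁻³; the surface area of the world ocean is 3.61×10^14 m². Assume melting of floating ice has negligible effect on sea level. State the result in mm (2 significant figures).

Ostik: 0.77 × 5.61 Gt = 4.320×10^12 kg; dividing by ρ_w = 1 g cm⁻³ = 1000 kg m⁻³ gives 4.320×10^9 m³ of water.
The Thurell floating ice tongue is floating and already displaces its own weight of water, so its melt adds essentially nothing to sea level.
Total added water ≈ 4.320×10^9 m³ over 3.61×10^14 m² → Δh = 1.20×10^-5 m = 0.012 mm.

≈ 0.012 mm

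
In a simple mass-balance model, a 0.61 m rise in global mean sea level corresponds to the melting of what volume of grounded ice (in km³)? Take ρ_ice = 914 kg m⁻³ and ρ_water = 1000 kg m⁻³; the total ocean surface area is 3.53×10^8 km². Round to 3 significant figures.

Required water volume = Δh × A = 0.61 m × 3.53×10^14 m² = 2.153×10^14 m³ = 2.153×10^5 km³.
Ice volume = water volume × ρ_w/ρ_ice = 2.153×10^5 × 1000/914 = 2.36×10^5 km³.

≈ 2.36×10^5 km³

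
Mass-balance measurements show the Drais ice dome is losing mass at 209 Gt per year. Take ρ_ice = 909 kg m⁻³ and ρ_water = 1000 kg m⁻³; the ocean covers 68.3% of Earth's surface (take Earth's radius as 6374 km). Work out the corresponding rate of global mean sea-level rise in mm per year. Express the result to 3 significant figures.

ρ_w = 1000 kg m⁻³. Annual water volume added = 209 Gt / ρ_w = 2.090×10^14 kg / 1000 kg m⁻³ = 2.090×10^11 m³.
Δh per year = 2.090×10^11 / 3.49×10^14 = 5.99×10^-4 m = 0.599 mm.

≈ 0.599 mm/yr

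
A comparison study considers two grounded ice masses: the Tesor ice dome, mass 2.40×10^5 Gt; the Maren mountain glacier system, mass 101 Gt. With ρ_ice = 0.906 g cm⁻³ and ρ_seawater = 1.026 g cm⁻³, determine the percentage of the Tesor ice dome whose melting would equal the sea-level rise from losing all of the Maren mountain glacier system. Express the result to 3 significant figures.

≈ 0.0421 %

Equal sea-level rise means equal mass of meltwater, i.e. equal mass of ice lost.
Ice mass of Maren: 1.010×10^14 kg; ice mass of Tesor: 2.400×10^17 kg.
Fraction required = 1.010×10^14 / 2.400×10^17 = 4.21×10^-4 → 0.0421 %.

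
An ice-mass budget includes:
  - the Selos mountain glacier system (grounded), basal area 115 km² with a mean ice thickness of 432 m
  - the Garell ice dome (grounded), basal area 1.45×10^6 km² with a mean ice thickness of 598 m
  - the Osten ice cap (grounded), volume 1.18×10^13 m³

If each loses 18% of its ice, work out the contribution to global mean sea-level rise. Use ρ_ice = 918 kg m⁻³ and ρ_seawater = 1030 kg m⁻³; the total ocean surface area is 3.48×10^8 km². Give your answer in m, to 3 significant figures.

Selos: ice volume = 115 km² × 432 m = 49.68 km³; 0.18 × 49.68 × (918/1030) = 7.970 km³ of water.
Garell: ice volume = 1.45×10^6 km² × 598 m = 8.671×10^5 km³; 0.18 × 8.671×10^5 × (918/1030) = 1.391×10^5 km³ of water.
Osten: 0.18 × 1.18×10^13 m³ × (918/1030) = 1.893×10^12 m³ of water.
Total added water ≈ 1.410×10^14 m³ over 3.48×10^14 m² → Δh = 0.405 m.

≈ 0.405 m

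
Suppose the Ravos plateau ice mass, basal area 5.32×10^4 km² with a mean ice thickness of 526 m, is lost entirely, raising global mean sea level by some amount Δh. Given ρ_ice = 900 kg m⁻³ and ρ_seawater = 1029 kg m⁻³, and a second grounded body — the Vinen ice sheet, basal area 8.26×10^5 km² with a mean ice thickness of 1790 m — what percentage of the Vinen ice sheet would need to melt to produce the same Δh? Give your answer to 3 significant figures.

≈ 1.89 %

Equal sea-level rise means equal mass of meltwater, i.e. equal mass of ice lost.
Ice mass of Ravos: 2.518×10^16 kg; ice mass of Vinen: 1.331×10^18 kg.
Fraction required = 2.518×10^16 / 1.331×10^18 = 0.0189 → 1.89 %.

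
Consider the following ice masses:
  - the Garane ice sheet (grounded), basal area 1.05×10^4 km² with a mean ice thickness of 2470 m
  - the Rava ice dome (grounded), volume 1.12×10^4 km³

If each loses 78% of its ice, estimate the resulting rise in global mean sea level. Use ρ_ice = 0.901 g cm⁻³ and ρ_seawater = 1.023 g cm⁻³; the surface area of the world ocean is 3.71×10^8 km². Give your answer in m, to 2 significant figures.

≈ 0.069 m

Garane: ice volume = 1.05×10^4 km² × 2470 m = 2.594×10^4 km³; 0.78 × 2.594×10^4 × (901/1023) = 1.782×10^4 km³ of water.
Rava: 0.78 × 1.12×10^4 km³ × (901/1023) = 7694 km³ of water.
Total added water ≈ 2.551×10^13 m³ over 3.71×10^14 m² → Δh = 0.0688 m.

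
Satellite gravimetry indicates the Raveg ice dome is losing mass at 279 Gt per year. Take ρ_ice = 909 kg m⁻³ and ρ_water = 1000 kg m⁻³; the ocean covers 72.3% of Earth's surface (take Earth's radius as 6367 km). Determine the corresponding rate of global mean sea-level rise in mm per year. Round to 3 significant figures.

≈ 0.758 mm/yr

ρ_w = 1000 kg m⁻³. Annual water volume added = 279 Gt / ρ_w = 2.790×10^14 kg / 1000 kg m⁻³ = 2.790×10^11 m³.
Δh per year = 2.790×10^11 / 3.68×10^14 = 7.58×10^-4 m = 0.758 mm.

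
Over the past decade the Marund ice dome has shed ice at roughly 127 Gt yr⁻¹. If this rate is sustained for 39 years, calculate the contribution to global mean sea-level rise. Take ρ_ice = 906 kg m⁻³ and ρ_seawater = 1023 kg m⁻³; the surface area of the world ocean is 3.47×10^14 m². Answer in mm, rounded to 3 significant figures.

≈ 14.0 mm

Total mass lost = 127 Gt/yr × 39 yr = 4953 Gt = 4.953×10^15 kg.
ρ_w = 1023 kg m⁻³, so water volume = 4.953×10^15 / 1023 = 4.842×10^12 m³.
Δh = 4.842×10^12 / 3.47×10^14 = 0.0140 m = 14.0 mm.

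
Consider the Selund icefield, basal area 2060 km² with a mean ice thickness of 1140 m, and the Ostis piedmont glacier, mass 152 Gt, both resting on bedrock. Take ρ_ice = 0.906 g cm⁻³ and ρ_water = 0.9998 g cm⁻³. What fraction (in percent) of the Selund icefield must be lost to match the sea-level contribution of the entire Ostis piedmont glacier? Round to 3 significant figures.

≈ 7.14 %

Equal sea-level rise means equal mass of meltwater, i.e. equal mass of ice lost.
Ice mass of Ostis: 1.520×10^14 kg; ice mass of Selund: 2.128×10^15 kg.
Fraction required = 1.520×10^14 / 2.128×10^15 = 0.0714 → 7.14 %.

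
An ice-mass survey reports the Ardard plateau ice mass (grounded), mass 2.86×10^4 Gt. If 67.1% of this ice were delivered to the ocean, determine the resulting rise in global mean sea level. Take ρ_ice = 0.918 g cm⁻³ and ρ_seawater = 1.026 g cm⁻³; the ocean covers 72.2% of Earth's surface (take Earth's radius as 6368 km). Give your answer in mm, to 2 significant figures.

Ardard: 0.671 × 2.86×10^4 Gt = 1.919×10^16 kg; dividing by ρ_w = 1.026 g cm⁻³ = 1026 kg m⁻³ gives 1.870×10^13 m³ of water.
Spread over 3.68×10^14 m² of ocean, Δh = 1.870×10^13 / 3.68×10^14 = 0.0508 m = 51 mm.

≈ 51 mm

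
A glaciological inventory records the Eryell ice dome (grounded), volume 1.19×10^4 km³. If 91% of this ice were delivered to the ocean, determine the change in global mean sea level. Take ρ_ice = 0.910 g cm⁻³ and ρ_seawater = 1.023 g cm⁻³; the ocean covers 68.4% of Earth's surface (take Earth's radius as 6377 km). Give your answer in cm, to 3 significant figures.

≈ 2.76 cm

Eryell: 0.91 × 1.19×10^4 km³ × (910/1023) = 9633 km³ of water.
Spread over 3.50×10^14 m² of ocean, Δh = 9.633×10^12 / 3.50×10^14 = 0.0276 m = 2.76 cm.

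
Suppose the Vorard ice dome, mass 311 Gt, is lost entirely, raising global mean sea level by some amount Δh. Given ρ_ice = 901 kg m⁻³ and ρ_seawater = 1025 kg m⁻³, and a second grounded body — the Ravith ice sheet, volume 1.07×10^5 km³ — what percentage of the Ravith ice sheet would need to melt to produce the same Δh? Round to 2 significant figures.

≈ 0.32 %

Equal sea-level rise means equal mass of meltwater, i.e. equal mass of ice lost.
Ice mass of Vorard: 3.110×10^14 kg; ice mass of Ravith: 9.641×10^16 kg.
Fraction required = 3.110×10^14 / 9.641×10^16 = 3.23×10^-3 → 0.32 %.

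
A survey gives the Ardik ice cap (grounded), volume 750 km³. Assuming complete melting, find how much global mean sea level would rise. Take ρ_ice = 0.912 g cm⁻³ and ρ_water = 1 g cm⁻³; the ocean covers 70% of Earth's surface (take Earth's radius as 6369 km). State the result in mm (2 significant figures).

≈ 1.9 mm

Ardik: 750 km³ × (912/1000) = 684.0 km³ of water.
Spread over 3.57×10^14 m² of ocean, Δh = 6.840×10^11 / 3.57×10^14 = 1.92×10^-3 m = 1.9 mm.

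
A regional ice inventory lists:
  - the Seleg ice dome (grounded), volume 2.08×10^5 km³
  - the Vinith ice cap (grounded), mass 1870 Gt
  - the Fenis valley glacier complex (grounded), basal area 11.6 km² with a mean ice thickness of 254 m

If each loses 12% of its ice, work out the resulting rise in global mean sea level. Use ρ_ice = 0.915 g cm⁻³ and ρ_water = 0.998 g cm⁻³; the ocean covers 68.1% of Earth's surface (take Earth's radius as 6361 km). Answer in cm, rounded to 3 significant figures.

≈ 6.67 cm

Seleg: 0.12 × 2.08×10^5 km³ × (915/998) = 2.288×10^4 km³ of water.
Vinith: 0.12 × 1870 Gt = 2.244×10^14 kg; dividing by ρ_w = 0.998 g cm⁻³ = 998 kg m⁻³ gives 2.248×10^11 m³ of water.
Fenis: ice volume = 11.6 km² × 254 m = 2.946 km³; 0.12 × 2.946 × (915/998) = 0.3242 km³ of water.
Total added water ≈ 2.311×10^13 m³ over 3.46×10^14 m² → Δh = 0.0667 m = 6.67 cm.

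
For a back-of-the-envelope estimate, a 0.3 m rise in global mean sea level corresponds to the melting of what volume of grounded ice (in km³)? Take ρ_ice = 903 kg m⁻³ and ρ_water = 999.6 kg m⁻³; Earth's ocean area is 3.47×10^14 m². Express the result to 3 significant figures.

Required water volume = Δh × A = 0.3 m × 3.47×10^14 m² = 1.041×10^14 m³ = 1.041×10^5 km³.
Ice volume = water volume × ρ_w/ρ_ice = 1.041×10^5 × 999.6/903 = 1.15×10^5 km³.

≈ 1.15×10^5 km³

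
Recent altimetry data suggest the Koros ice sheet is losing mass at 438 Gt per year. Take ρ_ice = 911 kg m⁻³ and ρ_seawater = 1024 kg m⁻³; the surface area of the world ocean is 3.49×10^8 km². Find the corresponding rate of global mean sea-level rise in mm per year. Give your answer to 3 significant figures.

ρ_w = 1024 kg m⁻³. Annual water volume added = 438 Gt / ρ_w = 4.380×10^14 kg / 1024 kg m⁻³ = 4.277×10^11 m³.
Δh per year = 4.277×10^11 / 3.49×10^14 = 1.23×10^-3 m = 1.23 mm.

≈ 1.23 mm/yr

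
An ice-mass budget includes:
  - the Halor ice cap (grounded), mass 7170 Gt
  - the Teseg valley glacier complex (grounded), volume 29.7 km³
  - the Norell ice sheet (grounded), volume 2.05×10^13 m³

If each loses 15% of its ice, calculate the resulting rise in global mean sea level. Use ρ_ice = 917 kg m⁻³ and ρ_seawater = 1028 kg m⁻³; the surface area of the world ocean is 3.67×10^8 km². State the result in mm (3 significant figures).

Halor: 0.15 × 7170 Gt = 1.076×10^15 kg; dividing by ρ_w = 1028 kg m⁻³ gives 1.046×10^12 m³ of water.
Teseg: 0.15 × 29.7 km³ × (917/1028) = 3.974 km³ of water.
Norell: 0.15 × 2.05×10^13 m³ × (917/1028) = 2.743×10^12 m³ of water.
Total added water ≈ 3.793×10^12 m³ over 3.67×10^14 m² → Δh = 0.0103 m = 10.3 mm.

≈ 10.3 mm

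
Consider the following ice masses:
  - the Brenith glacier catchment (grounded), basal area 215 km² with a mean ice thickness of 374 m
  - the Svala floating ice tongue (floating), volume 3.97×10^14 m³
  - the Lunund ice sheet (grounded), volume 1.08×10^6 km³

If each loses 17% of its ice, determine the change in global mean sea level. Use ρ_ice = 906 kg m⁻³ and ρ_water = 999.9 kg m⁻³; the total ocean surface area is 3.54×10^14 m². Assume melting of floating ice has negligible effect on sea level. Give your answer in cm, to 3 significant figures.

≈ 47.0 cm

Brenith: ice volume = 215 km² × 374 m = 80.41 km³; 0.17 × 80.41 × (906/999.9) = 12.39 km³ of water.
The Svala floating ice tongue is floating and already displaces its own weight of water, so its melt adds essentially nothing to sea level.
Lunund: 0.17 × 1.08×10^6 km³ × (906/999.9) = 1.664×10^5 km³ of water.
Total added water ≈ 1.664×10^14 m³ over 3.54×10^14 m² → Δh = 0.470 m = 47.0 cm.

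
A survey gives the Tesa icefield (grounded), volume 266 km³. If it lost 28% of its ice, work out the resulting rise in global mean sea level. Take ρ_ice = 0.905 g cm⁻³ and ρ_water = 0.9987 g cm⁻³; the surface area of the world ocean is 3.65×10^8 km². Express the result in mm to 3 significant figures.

≈ 0.185 mm

Tesa: 0.28 × 266 km³ × (905/998.7) = 67.49 km³ of water.
Spread over 3.65×10^14 m² of ocean, Δh = 6.749×10^10 / 3.65×10^14 = 1.85×10^-4 m = 0.185 mm.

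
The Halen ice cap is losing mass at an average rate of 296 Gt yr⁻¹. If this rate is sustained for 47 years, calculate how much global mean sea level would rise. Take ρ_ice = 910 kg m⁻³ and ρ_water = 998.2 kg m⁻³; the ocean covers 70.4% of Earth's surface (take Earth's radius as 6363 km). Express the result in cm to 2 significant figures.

≈ 3.9 cm

Total mass lost = 296 Gt/yr × 47 yr = 1.391×10^4 Gt = 1.391×10^16 kg.
ρ_w = 998.2 kg m⁻³, so water volume = 1.391×10^16 / 998.2 = 1.394×10^13 m³.
Δh = 1.394×10^13 / 3.58×10^14 = 0.0389 m = 3.9 cm.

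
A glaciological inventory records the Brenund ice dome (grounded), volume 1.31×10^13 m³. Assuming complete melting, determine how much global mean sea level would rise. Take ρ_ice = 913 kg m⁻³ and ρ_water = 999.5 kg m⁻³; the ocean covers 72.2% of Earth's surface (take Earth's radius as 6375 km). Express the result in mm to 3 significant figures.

Brenund: 1.31×10^13 m³ × (913/999.5) = 1.197×10^13 m³ of water.
Spread over 3.69×10^14 m² of ocean, Δh = 1.197×10^13 / 3.69×10^14 = 0.0325 m = 32.5 mm.

≈ 32.5 mm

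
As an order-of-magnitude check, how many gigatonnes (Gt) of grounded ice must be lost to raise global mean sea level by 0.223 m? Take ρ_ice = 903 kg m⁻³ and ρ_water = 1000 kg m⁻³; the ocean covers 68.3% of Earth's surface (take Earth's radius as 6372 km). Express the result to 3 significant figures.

Required water volume = Δh × A = 0.223 m × 3.48×10^14 m² = 7.771×10^13 m³.
ρ_w = 1000 kg m⁻³, so the mass of water = 7.771×10^13 m³ × 1000 kg m⁻³ = 7.771×10^16 kg = 7.77×10^4 Gt (and the same mass of ice, by conservation).

≈ 7.77×10^4 Gt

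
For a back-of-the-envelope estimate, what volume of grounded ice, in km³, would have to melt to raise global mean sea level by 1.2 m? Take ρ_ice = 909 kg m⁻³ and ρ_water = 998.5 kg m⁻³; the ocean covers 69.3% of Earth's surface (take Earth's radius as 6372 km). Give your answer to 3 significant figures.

≈ 4.66×10^5 km³

Required water volume = Δh × A = 1.2 m × 3.54×10^14 m² = 4.243×10^14 m³ = 4.243×10^5 km³.
Ice volume = water volume × ρ_w/ρ_ice = 4.243×10^5 × 998.5/909 = 4.66×10^5 km³.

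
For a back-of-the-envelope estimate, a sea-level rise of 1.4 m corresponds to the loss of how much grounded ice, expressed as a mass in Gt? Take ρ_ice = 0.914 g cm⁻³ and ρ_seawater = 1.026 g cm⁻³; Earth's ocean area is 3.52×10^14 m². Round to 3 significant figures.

Required water volume = Δh × A = 1.4 m × 3.52×10^14 m² = 4.928×10^14 m³.
ρ_w = 1.026 g cm⁻³ = 1026 kg m⁻³, so the mass of water = 4.928×10^14 m³ × 1026 kg m⁻³ = 5.056×10^17 kg = 5.06×10^5 Gt (and the same mass of ice, by conservation).

≈ 5.06×10^5 Gt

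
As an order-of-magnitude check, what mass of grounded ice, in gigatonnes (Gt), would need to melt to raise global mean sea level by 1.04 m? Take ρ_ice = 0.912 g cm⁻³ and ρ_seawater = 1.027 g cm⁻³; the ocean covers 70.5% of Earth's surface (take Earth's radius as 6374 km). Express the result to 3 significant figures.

Required water volume = Δh × A = 1.04 m × 3.60×10^14 m² = 3.743×10^14 m³.
ρ_w = 1.027 g cm⁻³ = 1027 kg m⁻³, so the mass of water = 3.743×10^14 m³ × 1027 kg m⁻³ = 3.844×10^17 kg = 3.84×10^5 Gt (and the same mass of ice, by conservation).

≈ 3.84×10^5 Gt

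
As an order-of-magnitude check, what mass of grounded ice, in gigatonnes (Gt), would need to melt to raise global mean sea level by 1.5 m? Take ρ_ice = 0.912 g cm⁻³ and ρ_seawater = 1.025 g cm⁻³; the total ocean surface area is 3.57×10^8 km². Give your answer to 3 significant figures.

Required water volume = Δh × A = 1.5 m × 3.57×10^14 m² = 5.355×10^14 m³.
ρ_w = 1.025 g cm⁻³ = 1025 kg m⁻³, so the mass of water = 5.355×10^14 m³ × 1025 kg m⁻³ = 5.489×10^17 kg = 5.49×10^5 Gt (and the same mass of ice, by conservation).

≈ 5.49×10^5 Gt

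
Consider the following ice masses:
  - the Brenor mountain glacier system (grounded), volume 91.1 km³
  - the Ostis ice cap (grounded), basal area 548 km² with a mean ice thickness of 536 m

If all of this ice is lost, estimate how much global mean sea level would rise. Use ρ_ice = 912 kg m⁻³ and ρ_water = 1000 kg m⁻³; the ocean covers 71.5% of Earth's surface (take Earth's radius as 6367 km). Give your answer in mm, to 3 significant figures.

Brenor: 91.1 km³ × (912/1000) = 83.08 km³ of water.
Ostis: ice volume = 548 km² × 536 m = 293.7 km³; 293.7 × (912/1000) = 267.9 km³ of water.
Total added water ≈ 3.510×10^11 m³ over 3.64×10^14 m² → Δh = 9.64×10^-4 m = 0.964 mm.

≈ 0.964 mm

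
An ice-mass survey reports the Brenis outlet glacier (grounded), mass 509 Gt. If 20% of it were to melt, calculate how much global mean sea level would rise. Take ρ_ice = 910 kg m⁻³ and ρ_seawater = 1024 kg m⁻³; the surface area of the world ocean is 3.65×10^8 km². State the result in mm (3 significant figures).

≈ 0.272 mm

Brenis: 0.2 × 509 Gt = 1.018×10^14 kg; dividing by ρ_w = 1024 kg m⁻³ gives 9.941×10^10 m³ of water.
Spread over 3.65×10^14 m² of ocean, Δh = 9.941×10^10 / 3.65×10^14 = 2.72×10^-4 m = 0.272 mm.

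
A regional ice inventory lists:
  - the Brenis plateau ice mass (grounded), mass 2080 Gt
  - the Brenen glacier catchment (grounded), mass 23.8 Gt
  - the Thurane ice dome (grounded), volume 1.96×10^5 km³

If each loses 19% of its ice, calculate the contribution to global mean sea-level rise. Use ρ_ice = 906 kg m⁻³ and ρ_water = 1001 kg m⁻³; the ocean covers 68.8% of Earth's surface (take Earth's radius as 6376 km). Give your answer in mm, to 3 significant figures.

≈ 97.0 mm

Brenis: 0.19 × 2080 Gt = 3.952×10^14 kg; dividing by ρ_w = 1001 kg m⁻³ gives 3.948×10^11 m³ of water.
Brenen: 0.19 × 23.8 Gt = 4.522×10^12 kg; dividing by ρ_w = 1001 kg m⁻³ gives 4.517×10^9 m³ of water.
Thurane: 0.19 × 1.96×10^5 km³ × (906/1001) = 3.371×10^4 km³ of water.
Total added water ≈ 3.411×10^13 m³ over 3.51×10^14 m² → Δh = 0.0970 m = 97.0 mm.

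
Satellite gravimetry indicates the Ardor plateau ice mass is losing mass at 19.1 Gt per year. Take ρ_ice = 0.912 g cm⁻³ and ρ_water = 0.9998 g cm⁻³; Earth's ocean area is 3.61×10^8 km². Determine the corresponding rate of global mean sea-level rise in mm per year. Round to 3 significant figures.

ρ_w = 0.9998 g cm⁻³ = 999.8 kg m⁻³. Annual water volume added = 19.1 Gt / ρ_w = 1.910×10^13 kg / 999.8 kg m⁻³ = 1.910×10^10 m³.
Δh per year = 1.910×10^10 / 3.61×10^14 = 5.29×10^-5 m = 0.0529 mm.

≈ 0.0529 mm/yr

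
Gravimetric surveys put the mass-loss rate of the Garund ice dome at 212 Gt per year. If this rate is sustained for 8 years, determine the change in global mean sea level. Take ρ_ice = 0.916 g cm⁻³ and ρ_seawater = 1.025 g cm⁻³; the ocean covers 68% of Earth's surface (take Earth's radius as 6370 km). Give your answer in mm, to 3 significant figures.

≈ 4.77 mm

Total mass lost = 212 Gt/yr × 8 yr = 1696 Gt = 1.696×10^15 kg.
ρ_w = 1.025 g cm⁻³ = 1025 kg m⁻³, so water volume = 1.696×10^15 / 1025 = 1.655×10^12 m³.
Δh = 1.655×10^12 / 3.47×10^14 = 4.77×10^-3 m = 4.77 mm.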